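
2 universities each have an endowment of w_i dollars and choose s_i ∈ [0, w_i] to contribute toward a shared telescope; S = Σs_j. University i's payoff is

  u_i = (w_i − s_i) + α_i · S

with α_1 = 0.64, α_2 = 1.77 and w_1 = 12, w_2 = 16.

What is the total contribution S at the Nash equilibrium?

16

∂u_i/∂s_i = α_i − 1, so university i contributes w_i if α_i > 1, else 0.
α_i > 1 for i ∈ {2}; NE contributions (0, 16), S = 16.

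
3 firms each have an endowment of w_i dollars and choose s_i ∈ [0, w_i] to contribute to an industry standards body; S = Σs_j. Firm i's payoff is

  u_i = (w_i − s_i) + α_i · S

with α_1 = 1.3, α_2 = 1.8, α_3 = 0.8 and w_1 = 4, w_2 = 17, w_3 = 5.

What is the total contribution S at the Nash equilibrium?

21

∂u_i/∂s_i = α_i − 1, so firm i contributes w_i if α_i > 1, else 0.
α_i > 1 for i ∈ {1, 2}; NE contributions (4, 17, 0), S = 21.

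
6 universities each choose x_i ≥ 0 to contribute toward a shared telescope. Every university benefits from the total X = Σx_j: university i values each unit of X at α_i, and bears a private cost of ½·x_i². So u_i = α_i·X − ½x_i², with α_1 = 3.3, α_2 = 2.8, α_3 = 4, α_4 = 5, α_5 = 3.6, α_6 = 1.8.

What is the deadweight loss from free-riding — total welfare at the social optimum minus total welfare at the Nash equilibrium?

878.465

University i's FOC: ∂u_i/∂x_i = α_i − x_i = 0, so x_i* = α_i.
NE contributions = (3.3, 2.8, 4, 5, 3.6, 1.8); X = 20.5.
W^NE = (Σα)·X − ½Σα_i² = 20.5² − ½·75.93 = 382.285.
Planner sets x_i = Σα_j = 20.5 for every i, so X^SO = 6·20.5 = 123.
W^SO = (Σα)·X^SO − ½·6·(Σα)² = (6/2)·20.5² = 1260.75.
Deadweight loss = W^SO − W^NE = 878.465.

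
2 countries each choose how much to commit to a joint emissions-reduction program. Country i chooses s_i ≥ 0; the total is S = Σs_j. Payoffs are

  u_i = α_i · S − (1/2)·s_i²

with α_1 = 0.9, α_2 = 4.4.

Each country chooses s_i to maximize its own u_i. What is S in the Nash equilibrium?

5.3

Country i's FOC: ∂u_i/∂s_i = α_i − s_i = 0, so s_i* = α_i.
NE contributions = (0.9, 4.4); S = 5.3.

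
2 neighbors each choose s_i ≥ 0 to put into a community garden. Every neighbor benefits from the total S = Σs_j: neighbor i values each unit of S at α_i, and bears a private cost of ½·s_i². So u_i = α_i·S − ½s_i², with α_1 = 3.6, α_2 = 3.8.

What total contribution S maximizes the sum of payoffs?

14.8

Planner FOC: ∂(Σu_j)/∂s_i = (Σα_j) − s_i = 0, so s_i^SO = Σα_j = 7.4 for every i; S^SO = 14.8.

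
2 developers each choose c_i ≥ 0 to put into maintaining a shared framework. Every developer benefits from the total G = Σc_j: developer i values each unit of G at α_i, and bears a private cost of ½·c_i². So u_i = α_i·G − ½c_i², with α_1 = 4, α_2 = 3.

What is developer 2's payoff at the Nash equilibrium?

16.5

Developer i's FOC: ∂u_i/∂c_i = α_i − c_i = 0, so c_i* = α_i.
NE contributions = (4, 3); G = 7.
u_2 = α_2·G − ½·(c_2)² = 3·7 − ½·3² = 16.5.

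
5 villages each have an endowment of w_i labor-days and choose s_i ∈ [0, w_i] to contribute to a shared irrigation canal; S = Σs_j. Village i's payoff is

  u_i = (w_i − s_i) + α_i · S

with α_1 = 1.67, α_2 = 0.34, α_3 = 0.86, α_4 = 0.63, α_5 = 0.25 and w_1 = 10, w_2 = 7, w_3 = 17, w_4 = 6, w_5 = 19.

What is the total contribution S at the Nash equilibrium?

10

∂u_i/∂s_i = α_i − 1, so village i contributes w_i if α_i > 1, else 0.
α_i > 1 for i ∈ {1}; NE contributions (10, 0, 0, 0, 0), S = 10.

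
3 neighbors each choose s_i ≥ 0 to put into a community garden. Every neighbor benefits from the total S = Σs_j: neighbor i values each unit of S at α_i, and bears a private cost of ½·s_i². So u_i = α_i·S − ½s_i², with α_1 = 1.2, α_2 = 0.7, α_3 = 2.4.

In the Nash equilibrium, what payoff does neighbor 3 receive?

7.44

Neighbor i's FOC: ∂u_i/∂s_i = α_i − s_i = 0, so s_i* = α_i.
NE contributions = (1.2, 0.7, 2.4); S = 4.3.
u_3 = α_3·S − ½·(s_3)² = 2.4·4.3 − ½·2.4² = 7.44.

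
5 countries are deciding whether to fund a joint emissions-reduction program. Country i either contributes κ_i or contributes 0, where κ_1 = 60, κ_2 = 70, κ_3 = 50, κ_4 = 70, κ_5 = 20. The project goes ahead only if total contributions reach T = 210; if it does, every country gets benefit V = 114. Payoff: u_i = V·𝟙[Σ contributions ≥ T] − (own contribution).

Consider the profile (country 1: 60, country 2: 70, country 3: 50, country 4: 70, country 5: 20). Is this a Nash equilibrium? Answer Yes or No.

Total = 270 ≥ 210: provided.
Country 1 (pledges 60, payoff 54): dropping to 0 → total 210, payoff 114. Profitable deviation.

No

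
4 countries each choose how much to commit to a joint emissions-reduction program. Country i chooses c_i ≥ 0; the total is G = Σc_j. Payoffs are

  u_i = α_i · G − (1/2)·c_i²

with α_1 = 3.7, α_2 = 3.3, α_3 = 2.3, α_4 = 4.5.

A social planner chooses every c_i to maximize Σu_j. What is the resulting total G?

Planner FOC: ∂(Σu_j)/∂c_i = (Σα_j) − c_i = 0, so c_i^SO = Σα_j = 13.8 for every i; G^SO = 55.2.

55.2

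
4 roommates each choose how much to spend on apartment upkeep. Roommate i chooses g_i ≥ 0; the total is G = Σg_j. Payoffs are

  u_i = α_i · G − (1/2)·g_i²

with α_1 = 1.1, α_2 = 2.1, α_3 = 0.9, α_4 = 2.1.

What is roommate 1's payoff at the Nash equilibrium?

6.215

Roommate i's FOC: ∂u_i/∂g_i = α_i − g_i = 0, so g_i* = α_i.
NE contributions = (1.1, 2.1, 0.9, 2.1); G = 6.2.
u_1 = α_1·G − ½·(g_1)² = 1.1·6.2 − ½·1.1² = 6.215.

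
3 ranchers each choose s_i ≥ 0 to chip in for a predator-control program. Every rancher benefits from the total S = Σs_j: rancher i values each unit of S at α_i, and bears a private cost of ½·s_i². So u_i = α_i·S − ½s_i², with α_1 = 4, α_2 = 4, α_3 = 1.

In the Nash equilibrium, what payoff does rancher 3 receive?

8.5

Rancher i's FOC: ∂u_i/∂s_i = α_i − s_i = 0, so s_i* = α_i.
NE contributions = (4, 4, 1); S = 9.
u_3 = α_3·S − ½·(s_3)² = 1·9 − ½·1² = 8.5.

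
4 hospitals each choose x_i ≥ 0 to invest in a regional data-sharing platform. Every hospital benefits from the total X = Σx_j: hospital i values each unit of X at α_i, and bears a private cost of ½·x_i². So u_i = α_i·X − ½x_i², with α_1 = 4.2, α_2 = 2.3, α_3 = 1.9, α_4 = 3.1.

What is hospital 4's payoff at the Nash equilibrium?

Hospital i's FOC: ∂u_i/∂x_i = α_i − x_i = 0, so x_i* = α_i.
NE contributions = (4.2, 2.3, 1.9, 3.1); X = 11.5.
u_4 = α_4·X − ½·(x_4)² = 3.1·11.5 − ½·3.1² = 30.845.

30.845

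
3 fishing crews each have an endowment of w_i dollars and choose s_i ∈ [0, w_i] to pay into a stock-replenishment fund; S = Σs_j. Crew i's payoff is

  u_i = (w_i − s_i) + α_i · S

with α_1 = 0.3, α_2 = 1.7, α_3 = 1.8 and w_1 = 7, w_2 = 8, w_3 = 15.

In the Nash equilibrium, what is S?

∂u_i/∂s_i = α_i − 1, so crew i contributes w_i if α_i > 1, else 0.
α_i > 1 for i ∈ {2, 3}; NE contributions (0, 8, 15), S = 23.

23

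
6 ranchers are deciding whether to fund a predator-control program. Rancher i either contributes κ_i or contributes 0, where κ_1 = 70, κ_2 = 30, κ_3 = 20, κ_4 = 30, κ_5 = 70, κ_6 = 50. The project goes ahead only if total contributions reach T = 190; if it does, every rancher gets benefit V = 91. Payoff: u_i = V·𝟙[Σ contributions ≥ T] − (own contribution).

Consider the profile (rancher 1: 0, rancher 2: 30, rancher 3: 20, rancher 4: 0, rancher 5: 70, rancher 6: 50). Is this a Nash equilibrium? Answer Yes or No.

No

Total = 170 < 190: not provided.
Rancher 1 (pledges 0, payoff 0): pledging 70 → total 240, payoff 21. Profitable deviation.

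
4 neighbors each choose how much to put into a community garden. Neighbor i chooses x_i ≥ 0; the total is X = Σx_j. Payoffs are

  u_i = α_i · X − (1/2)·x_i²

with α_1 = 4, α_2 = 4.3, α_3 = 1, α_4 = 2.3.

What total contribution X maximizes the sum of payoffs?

46.4

Planner FOC: ∂(Σu_j)/∂x_i = (Σα_j) − x_i = 0, so x_i^SO = Σα_j = 11.6 for every i; X^SO = 46.4.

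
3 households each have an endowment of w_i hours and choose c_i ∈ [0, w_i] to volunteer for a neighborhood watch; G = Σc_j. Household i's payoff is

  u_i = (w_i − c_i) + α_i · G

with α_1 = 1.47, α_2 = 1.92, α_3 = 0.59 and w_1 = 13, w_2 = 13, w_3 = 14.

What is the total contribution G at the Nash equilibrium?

∂u_i/∂c_i = α_i − 1, so household i contributes w_i if α_i > 1, else 0.
α_i > 1 for i ∈ {1, 2}; NE contributions (13, 13, 0), G = 26.

26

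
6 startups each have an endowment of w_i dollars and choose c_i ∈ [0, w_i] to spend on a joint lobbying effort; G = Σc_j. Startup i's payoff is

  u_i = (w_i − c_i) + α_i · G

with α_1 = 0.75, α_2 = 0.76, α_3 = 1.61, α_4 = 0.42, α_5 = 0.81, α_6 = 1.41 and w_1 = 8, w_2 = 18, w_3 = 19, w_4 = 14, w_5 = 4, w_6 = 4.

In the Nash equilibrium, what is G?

∂u_i/∂c_i = α_i − 1, so startup i contributes w_i if α_i > 1, else 0.
α_i > 1 for i ∈ {3, 6}; NE contributions (0, 0, 19, 0, 0, 4), G = 23.

23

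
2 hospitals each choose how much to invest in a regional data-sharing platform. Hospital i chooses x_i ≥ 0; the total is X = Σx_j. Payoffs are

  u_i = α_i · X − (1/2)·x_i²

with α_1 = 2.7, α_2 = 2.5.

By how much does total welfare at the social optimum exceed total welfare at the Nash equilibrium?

Hospital i's FOC: ∂u_i/∂x_i = α_i − x_i = 0, so x_i* = α_i.
NE contributions = (2.7, 2.5); X = 5.2.
W^NE = (Σα)·X − ½Σα_i² = 5.2² − ½·13.54 = 20.27.
Planner sets x_i = Σα_j = 5.2 for every i, so X^SO = 2·5.2 = 10.4.
W^SO = (Σα)·X^SO − ½·2·(Σα)² = (2/2)·5.2² = 27.04.
Deadweight loss = W^SO − W^NE = 6.77.

6.77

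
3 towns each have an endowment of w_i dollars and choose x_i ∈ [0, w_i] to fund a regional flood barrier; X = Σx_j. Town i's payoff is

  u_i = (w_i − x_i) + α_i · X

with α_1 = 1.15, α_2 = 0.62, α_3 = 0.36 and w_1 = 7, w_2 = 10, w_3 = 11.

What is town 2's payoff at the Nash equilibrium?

14.34

∂u_i/∂x_i = α_i − 1, so town i contributes w_i if α_i > 1, else 0.
α_i > 1 for i ∈ {1}; NE contributions (7, 0, 0), X = 7.
u_2 = (10 − 0) + 0.62·7 = 14.34.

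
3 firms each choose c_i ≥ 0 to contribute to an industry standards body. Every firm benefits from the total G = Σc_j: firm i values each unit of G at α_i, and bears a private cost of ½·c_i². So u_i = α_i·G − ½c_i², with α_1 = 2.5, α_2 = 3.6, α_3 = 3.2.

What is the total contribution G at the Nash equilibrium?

9.3

Firm i's FOC: ∂u_i/∂c_i = α_i − c_i = 0, so c_i* = α_i.
NE contributions = (2.5, 3.6, 3.2); G = 9.3.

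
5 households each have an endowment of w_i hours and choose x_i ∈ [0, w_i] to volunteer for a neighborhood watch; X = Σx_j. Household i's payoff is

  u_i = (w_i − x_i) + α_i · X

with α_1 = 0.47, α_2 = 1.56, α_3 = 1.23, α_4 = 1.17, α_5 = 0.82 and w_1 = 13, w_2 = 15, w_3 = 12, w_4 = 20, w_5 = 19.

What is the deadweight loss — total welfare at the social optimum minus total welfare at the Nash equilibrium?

136

∂u_i/∂x_i = α_i − 1, so household i contributes w_i if α_i > 1, else 0.
α_i > 1 for i ∈ {2, 3, 4}; NE contributions (0, 15, 12, 20, 0), X = 47.
W^NE = Σw_i − X^NE + (Σα_i)·X^NE = 79 + 4.25·47 = 278.75.
Planner: ∂(Σu_j)/∂x_i = Σα_j − 1 = 4.25 > 0, so everyone contributes w_i; X^SO = 79, W^SO = 79 + 4.25·79 = 414.75.
Deadweight loss = 136.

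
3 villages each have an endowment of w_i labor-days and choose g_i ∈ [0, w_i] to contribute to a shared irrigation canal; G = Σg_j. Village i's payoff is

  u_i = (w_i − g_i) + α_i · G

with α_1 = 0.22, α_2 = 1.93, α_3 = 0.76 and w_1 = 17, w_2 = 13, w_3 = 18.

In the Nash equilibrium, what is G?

∂u_i/∂g_i = α_i − 1, so village i contributes w_i if α_i > 1, else 0.
α_i > 1 for i ∈ {2}; NE contributions (0, 13, 0), G = 13.

13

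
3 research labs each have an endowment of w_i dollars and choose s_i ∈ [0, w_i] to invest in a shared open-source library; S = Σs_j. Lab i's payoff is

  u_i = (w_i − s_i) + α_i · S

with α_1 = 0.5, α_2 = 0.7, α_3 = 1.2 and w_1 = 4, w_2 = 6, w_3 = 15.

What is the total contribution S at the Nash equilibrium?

15

∂u_i/∂s_i = α_i − 1, so lab i contributes w_i if α_i > 1, else 0.
α_i > 1 for i ∈ {3}; NE contributions (0, 0, 15), S = 15.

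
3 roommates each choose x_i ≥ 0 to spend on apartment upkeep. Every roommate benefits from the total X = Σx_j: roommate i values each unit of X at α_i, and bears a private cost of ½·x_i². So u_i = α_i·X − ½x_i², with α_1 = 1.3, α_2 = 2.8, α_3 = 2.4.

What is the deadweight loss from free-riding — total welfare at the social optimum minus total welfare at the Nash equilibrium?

28.77

Roommate i's FOC: ∂u_i/∂x_i = α_i − x_i = 0, so x_i* = α_i.
NE contributions = (1.3, 2.8, 2.4); X = 6.5.
W^NE = (Σα)·X − ½Σα_i² = 6.5² − ½·15.29 = 34.605.
Planner sets x_i = Σα_j = 6.5 for every i, so X^SO = 3·6.5 = 19.5.
W^SO = (Σα)·X^SO − ½·3·(Σα)² = (3/2)·6.5² = 63.375.
Deadweight loss = W^SO − W^NE = 28.77.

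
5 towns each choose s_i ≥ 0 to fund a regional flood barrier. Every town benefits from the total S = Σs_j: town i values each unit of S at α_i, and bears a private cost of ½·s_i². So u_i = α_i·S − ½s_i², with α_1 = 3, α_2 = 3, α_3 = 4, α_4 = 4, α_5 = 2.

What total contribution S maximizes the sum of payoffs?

80

Planner FOC: ∂(Σu_j)/∂s_i = (Σα_j) − s_i = 0, so s_i^SO = Σα_j = 16 for every i; S^SO = 80.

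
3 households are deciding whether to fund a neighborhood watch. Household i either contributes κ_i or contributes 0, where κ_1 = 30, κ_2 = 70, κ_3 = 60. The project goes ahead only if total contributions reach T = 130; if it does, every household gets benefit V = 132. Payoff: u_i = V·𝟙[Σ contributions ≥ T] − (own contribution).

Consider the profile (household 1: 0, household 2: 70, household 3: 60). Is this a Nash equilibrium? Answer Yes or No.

Total = 130 ≥ 130: provided.
Household 1 (pledges 0, payoff 132): pledging 30 → total 160, payoff 102. No gain.
Household 2 (pledges 70, payoff 62): dropping to 0 → total 60, payoff 0. No gain.
Household 3 (pledges 60, payoff 72): dropping to 0 → total 70, payoff 0. No gain.

Yes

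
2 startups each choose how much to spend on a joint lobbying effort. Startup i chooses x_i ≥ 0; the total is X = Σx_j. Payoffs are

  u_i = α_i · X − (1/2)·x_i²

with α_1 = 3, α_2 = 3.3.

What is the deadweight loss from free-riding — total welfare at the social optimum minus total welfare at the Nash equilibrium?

9.945

Startup i's FOC: ∂u_i/∂x_i = α_i − x_i = 0, so x_i* = α_i.
NE contributions = (3, 3.3); X = 6.3.
W^NE = (Σα)·X − ½Σα_i² = 6.3² − ½·19.89 = 29.745.
Planner sets x_i = Σα_j = 6.3 for every i, so X^SO = 2·6.3 = 12.6.
W^SO = (Σα)·X^SO − ½·2·(Σα)² = (2/2)·6.3² = 39.69.
Deadweight loss = W^SO − W^NE = 9.945.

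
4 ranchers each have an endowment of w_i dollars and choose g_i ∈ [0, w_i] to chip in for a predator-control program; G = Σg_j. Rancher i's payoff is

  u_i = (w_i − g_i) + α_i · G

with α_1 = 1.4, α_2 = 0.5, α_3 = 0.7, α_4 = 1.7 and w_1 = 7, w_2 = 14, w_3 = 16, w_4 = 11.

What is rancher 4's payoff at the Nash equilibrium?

∂u_i/∂g_i = α_i − 1, so rancher i contributes w_i if α_i > 1, else 0.
α_i > 1 for i ∈ {1, 4}; NE contributions (7, 0, 0, 11), G = 18.
u_4 = (11 − 11) + 1.7·18 = 30.6.

30.6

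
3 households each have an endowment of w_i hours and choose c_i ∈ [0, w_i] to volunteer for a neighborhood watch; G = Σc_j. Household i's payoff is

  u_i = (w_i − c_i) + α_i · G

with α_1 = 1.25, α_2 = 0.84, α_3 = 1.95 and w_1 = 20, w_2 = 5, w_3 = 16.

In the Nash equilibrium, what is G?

36

∂u_i/∂c_i = α_i − 1, so household i contributes w_i if α_i > 1, else 0.
α_i > 1 for i ∈ {1, 3}; NE contributions (20, 0, 16), G = 36.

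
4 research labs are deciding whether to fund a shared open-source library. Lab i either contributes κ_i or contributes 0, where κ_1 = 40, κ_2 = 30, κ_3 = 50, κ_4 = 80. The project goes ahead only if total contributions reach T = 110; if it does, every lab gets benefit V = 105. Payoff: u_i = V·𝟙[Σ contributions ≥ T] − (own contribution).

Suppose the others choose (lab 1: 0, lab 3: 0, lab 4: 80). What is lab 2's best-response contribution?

Others' total = 80. Contributing 30 brings total to 110 ≥ 110: gain V − κ_2 = 75.
Best response: 30.

30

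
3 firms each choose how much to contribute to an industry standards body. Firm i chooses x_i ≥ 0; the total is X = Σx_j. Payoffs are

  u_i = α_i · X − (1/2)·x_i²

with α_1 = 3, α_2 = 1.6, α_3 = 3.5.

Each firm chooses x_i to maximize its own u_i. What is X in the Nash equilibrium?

Firm i's FOC: ∂u_i/∂x_i = α_i − x_i = 0, so x_i* = α_i.
NE contributions = (3, 1.6, 3.5); X = 8.1.

8.1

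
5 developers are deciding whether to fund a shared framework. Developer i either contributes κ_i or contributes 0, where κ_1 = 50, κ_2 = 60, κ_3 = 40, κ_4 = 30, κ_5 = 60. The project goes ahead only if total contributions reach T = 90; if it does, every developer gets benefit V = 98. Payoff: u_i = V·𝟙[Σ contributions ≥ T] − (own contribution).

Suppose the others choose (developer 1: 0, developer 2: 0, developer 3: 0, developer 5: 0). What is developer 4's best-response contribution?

Others' total = 0. Even contributing 30 gives 30 < 90: no benefit either way.
Best response: 0.

0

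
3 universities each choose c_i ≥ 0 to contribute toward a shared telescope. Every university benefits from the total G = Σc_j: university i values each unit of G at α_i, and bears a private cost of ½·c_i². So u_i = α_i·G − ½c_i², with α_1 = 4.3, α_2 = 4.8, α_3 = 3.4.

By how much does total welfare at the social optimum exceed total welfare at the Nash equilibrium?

University i's FOC: ∂u_i/∂c_i = α_i − c_i = 0, so c_i* = α_i.
NE contributions = (4.3, 4.8, 3.4); G = 12.5.
W^NE = (Σα)·G − ½Σα_i² = 12.5² − ½·53.09 = 129.705.
Planner sets c_i = Σα_j = 12.5 for every i, so G^SO = 3·12.5 = 37.5.
W^SO = (Σα)·G^SO − ½·3·(Σα)² = (3/2)·12.5² = 234.375.
Deadweight loss = W^SO − W^NE = 104.67.

104.67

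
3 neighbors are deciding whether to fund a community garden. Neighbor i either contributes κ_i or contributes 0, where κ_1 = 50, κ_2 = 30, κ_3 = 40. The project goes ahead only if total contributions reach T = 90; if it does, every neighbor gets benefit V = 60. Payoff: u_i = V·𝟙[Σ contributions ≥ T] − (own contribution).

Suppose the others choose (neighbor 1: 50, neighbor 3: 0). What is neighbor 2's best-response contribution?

Others' total = 50. Even contributing 30 gives 80 < 90: no benefit either way.
Best response: 0.

0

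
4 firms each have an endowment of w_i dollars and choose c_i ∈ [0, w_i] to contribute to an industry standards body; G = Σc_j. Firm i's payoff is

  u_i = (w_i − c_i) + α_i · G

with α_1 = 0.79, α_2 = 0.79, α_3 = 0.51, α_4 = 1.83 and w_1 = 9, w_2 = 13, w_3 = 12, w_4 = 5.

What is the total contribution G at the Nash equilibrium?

5

∂u_i/∂c_i = α_i − 1, so firm i contributes w_i if α_i > 1, else 0.
α_i > 1 for i ∈ {4}; NE contributions (0, 0, 0, 5), G = 5.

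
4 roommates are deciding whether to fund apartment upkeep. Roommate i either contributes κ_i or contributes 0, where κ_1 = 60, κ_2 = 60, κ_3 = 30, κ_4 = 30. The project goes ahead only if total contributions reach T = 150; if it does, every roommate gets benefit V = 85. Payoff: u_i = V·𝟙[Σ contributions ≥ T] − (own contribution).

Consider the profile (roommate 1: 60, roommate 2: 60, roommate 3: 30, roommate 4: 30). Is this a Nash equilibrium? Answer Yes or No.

No

Total = 180 ≥ 150: provided.
Roommate 1 (pledges 60, payoff 25): dropping to 0 → total 120, payoff 0. No gain.
Roommate 2 (pledges 60, payoff 25): dropping to 0 → total 120, payoff 0. No gain.
Roommate 3 (pledges 30, payoff 55): dropping to 0 → total 150, payoff 85. Profitable deviation.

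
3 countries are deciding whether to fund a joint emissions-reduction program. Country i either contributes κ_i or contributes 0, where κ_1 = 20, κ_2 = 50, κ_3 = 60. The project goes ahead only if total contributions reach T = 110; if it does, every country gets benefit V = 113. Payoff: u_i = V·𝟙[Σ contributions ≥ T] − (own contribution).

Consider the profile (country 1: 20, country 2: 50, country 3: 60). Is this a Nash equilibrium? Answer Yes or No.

No

Total = 130 ≥ 110: provided.
Country 1 (pledges 20, payoff 93): dropping to 0 → total 110, payoff 113. Profitable deviation.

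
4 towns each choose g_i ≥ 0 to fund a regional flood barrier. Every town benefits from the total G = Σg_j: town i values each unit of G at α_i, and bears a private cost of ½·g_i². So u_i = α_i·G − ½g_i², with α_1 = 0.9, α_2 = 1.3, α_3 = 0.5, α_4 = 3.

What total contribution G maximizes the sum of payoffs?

22.8

Planner FOC: ∂(Σu_j)/∂g_i = (Σα_j) − g_i = 0, so g_i^SO = Σα_j = 5.7 for every i; G^SO = 22.8.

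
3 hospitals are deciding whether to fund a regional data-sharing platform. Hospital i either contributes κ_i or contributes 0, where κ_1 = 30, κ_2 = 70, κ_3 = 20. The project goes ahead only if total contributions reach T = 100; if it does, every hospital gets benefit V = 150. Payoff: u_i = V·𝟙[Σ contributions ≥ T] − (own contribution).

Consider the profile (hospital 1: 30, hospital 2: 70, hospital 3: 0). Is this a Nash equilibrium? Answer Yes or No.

Total = 100 ≥ 100: provided.
Hospital 1 (pledges 30, payoff 120): dropping to 0 → total 70, payoff 0. No gain.
Hospital 2 (pledges 70, payoff 80): dropping to 0 → total 30, payoff 0. No gain.
Hospital 3 (pledges 0, payoff 150): pledging 20 → total 120, payoff 130. No gain.

Yes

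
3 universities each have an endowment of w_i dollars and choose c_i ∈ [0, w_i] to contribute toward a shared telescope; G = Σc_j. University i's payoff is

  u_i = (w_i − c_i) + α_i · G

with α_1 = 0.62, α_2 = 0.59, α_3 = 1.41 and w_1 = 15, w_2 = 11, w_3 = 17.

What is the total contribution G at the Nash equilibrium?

17

∂u_i/∂c_i = α_i − 1, so university i contributes w_i if α_i > 1, else 0.
α_i > 1 for i ∈ {3}; NE contributions (0, 0, 17), G = 17.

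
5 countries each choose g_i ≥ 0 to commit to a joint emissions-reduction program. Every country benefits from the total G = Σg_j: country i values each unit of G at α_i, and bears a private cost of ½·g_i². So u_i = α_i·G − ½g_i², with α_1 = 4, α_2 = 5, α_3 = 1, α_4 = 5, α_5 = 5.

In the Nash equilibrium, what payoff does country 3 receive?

Country i's FOC: ∂u_i/∂g_i = α_i − g_i = 0, so g_i* = α_i.
NE contributions = (4, 5, 1, 5, 5); G = 20.
u_3 = α_3·G − ½·(g_3)² = 1·20 − ½·1² = 19.5.

19.5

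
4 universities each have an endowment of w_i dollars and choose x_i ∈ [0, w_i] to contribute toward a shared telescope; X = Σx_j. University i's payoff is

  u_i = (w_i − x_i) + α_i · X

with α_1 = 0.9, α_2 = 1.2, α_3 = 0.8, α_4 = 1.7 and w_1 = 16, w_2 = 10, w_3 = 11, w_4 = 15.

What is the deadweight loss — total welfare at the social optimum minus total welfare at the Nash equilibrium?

97.2

∂u_i/∂x_i = α_i − 1, so university i contributes w_i if α_i > 1, else 0.
α_i > 1 for i ∈ {2, 4}; NE contributions (0, 10, 0, 15), X = 25.
W^NE = Σw_i − X^NE + (Σα_i)·X^NE = 52 + 3.6·25 = 142.
Planner: ∂(Σu_j)/∂x_i = Σα_j − 1 = 3.6 > 0, so everyone contributes w_i; X^SO = 52, W^SO = 52 + 3.6·52 = 239.2.
Deadweight loss = 97.2.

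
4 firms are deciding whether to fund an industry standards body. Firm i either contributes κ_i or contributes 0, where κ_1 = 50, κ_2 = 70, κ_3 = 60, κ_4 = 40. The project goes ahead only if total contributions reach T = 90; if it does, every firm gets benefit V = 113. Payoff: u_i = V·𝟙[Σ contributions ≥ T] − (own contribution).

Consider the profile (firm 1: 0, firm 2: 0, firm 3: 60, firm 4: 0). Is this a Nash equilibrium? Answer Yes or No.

Total = 60 < 90: not provided.
Firm 1 (pledges 0, payoff 0): pledging 50 → total 110, payoff 63. Profitable deviation.

No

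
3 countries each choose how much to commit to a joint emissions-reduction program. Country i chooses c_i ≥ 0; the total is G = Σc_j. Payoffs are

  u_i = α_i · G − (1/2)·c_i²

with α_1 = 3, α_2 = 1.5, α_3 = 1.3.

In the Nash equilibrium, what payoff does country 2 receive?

7.575

Country i's FOC: ∂u_i/∂c_i = α_i − c_i = 0, so c_i* = α_i.
NE contributions = (3, 1.5, 1.3); G = 5.8.
u_2 = α_2·G − ½·(c_2)² = 1.5·5.8 − ½·1.5² = 7.575.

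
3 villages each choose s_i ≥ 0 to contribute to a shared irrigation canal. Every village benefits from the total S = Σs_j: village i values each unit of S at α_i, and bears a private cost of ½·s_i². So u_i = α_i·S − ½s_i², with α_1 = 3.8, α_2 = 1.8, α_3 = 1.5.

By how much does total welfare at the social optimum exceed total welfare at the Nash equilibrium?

35.17

Village i's FOC: ∂u_i/∂s_i = α_i − s_i = 0, so s_i* = α_i.
NE contributions = (3.8, 1.8, 1.5); S = 7.1.
W^NE = (Σα)·S − ½Σα_i² = 7.1² − ½·19.93 = 40.445.
Planner sets s_i = Σα_j = 7.1 for every i, so S^SO = 3·7.1 = 21.3.
W^SO = (Σα)·S^SO − ½·3·(Σα)² = (3/2)·7.1² = 75.615.
Deadweight loss = W^SO − W^NE = 35.17.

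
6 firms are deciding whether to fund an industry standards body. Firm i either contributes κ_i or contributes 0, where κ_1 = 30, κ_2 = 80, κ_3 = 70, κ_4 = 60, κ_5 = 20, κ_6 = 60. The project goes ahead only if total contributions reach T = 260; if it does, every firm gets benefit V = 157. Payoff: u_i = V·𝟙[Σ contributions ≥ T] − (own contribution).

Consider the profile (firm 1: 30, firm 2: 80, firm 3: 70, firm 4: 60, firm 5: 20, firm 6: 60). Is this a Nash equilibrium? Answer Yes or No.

Total = 320 ≥ 260: provided.
Firm 1 (pledges 30, payoff 127): dropping to 0 → total 290, payoff 157. Profitable deviation.

No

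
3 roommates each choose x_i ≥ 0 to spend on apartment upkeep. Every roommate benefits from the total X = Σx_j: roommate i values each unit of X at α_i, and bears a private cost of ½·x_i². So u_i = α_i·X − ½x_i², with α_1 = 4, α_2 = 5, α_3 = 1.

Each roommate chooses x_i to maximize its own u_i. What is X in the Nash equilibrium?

10

Roommate i's FOC: ∂u_i/∂x_i = α_i − x_i = 0, so x_i* = α_i.
NE contributions = (4, 5, 1); X = 10.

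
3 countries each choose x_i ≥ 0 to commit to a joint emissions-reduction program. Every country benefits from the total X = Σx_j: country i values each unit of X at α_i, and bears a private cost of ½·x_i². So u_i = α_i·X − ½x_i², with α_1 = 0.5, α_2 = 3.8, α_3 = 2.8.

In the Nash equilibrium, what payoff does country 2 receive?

19.76

Country i's FOC: ∂u_i/∂x_i = α_i − x_i = 0, so x_i* = α_i.
NE contributions = (0.5, 3.8, 2.8); X = 7.1.
u_2 = α_2·X − ½·(x_2)² = 3.8·7.1 − ½·3.8² = 19.76.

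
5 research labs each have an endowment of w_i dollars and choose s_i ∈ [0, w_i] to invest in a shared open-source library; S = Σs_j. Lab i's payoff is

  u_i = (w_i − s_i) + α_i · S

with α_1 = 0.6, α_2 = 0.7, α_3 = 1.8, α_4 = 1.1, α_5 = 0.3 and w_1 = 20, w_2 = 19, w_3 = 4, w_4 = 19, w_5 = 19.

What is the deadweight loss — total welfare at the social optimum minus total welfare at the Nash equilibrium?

∂u_i/∂s_i = α_i − 1, so lab i contributes w_i if α_i > 1, else 0.
α_i > 1 for i ∈ {3, 4}; NE contributions (0, 0, 4, 19, 0), S = 23.
W^NE = Σw_i − S^NE + (Σα_i)·S^NE = 81 + 3.5·23 = 161.5.
Planner: ∂(Σu_j)/∂s_i = Σα_j − 1 = 3.5 > 0, so everyone contributes w_i; S^SO = 81, W^SO = 81 + 3.5·81 = 364.5.
Deadweight loss = 203.

203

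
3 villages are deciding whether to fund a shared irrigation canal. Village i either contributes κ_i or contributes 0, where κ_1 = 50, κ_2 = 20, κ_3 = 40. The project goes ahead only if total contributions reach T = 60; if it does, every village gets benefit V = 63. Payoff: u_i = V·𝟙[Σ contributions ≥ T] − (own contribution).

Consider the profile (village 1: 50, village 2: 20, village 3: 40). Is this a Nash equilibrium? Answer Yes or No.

Total = 110 ≥ 60: provided.
Village 1 (pledges 50, payoff 13): dropping to 0 → total 60, payoff 63. Profitable deviation.

No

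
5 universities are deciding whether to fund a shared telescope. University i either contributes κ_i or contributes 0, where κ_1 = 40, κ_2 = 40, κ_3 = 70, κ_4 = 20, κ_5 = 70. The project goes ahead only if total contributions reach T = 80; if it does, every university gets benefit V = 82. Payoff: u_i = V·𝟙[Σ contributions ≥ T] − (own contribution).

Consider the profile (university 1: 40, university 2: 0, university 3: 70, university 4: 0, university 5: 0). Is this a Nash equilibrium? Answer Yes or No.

Yes

Total = 110 ≥ 80: provided.
University 1 (pledges 40, payoff 42): dropping to 0 → total 70, payoff 0. No gain.
University 2 (pledges 0, payoff 82): pledging 40 → total 150, payoff 42. No gain.
University 3 (pledges 70, payoff 12): dropping to 0 → total 40, payoff 0. No gain.
University 4 (pledges 0, payoff 82): pledging 20 → total 130, payoff 62. No gain.
University 5 (pledges 0, payoff 82): pledging 70 → total 180, payoff 12. No gain.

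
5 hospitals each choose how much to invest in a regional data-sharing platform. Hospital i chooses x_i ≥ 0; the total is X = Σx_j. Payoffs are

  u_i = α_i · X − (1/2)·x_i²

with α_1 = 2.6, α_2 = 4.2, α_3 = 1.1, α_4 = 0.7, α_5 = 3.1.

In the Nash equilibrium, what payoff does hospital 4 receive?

Hospital i's FOC: ∂u_i/∂x_i = α_i − x_i = 0, so x_i* = α_i.
NE contributions = (2.6, 4.2, 1.1, 0.7, 3.1); X = 11.7.
u_4 = α_4·X − ½·(x_4)² = 0.7·11.7 − ½·0.7² = 7.945.

7.945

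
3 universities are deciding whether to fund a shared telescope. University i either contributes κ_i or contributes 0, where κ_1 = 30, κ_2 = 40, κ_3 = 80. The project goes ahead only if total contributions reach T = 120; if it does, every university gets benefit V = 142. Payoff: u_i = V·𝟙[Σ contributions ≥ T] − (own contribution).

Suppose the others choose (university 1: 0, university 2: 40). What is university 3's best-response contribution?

Others' total = 40. Contributing 80 brings total to 120 ≥ 120: gain V − κ_3 = 62.
Best response: 80.

80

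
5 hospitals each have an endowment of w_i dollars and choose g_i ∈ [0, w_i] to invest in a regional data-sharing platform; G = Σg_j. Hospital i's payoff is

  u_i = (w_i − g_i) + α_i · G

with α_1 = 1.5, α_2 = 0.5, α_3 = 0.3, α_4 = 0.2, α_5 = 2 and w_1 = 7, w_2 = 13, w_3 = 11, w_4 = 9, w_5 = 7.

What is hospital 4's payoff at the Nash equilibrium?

∂u_i/∂g_i = α_i − 1, so hospital i contributes w_i if α_i > 1, else 0.
α_i > 1 for i ∈ {1, 5}; NE contributions (7, 0, 0, 0, 7), G = 14.
u_4 = (9 − 0) + 0.2·14 = 11.8.

11.8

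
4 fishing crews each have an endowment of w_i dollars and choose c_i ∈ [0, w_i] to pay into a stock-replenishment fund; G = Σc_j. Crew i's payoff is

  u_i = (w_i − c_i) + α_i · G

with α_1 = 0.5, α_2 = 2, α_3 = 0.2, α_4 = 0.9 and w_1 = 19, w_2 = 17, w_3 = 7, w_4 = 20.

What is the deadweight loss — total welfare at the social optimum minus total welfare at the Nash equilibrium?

119.6

∂u_i/∂c_i = α_i − 1, so crew i contributes w_i if α_i > 1, else 0.
α_i > 1 for i ∈ {2}; NE contributions (0, 17, 0, 0), G = 17.
W^NE = Σw_i − G^NE + (Σα_i)·G^NE = 63 + 2.6·17 = 107.2.
Planner: ∂(Σu_j)/∂c_i = Σα_j − 1 = 2.6 > 0, so everyone contributes w_i; G^SO = 63, W^SO = 63 + 2.6·63 = 226.8.
Deadweight loss = 119.6.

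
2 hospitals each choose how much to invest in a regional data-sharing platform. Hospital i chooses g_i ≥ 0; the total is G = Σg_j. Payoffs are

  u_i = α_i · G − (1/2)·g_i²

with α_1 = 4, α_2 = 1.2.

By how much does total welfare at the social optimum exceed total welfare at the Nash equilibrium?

8.72

Hospital i's FOC: ∂u_i/∂g_i = α_i − g_i = 0, so g_i* = α_i.
NE contributions = (4, 1.2); G = 5.2.
W^NE = (Σα)·G − ½Σα_i² = 5.2² − ½·17.44 = 18.32.
Planner sets g_i = Σα_j = 5.2 for every i, so G^SO = 2·5.2 = 10.4.
W^SO = (Σα)·G^SO − ½·2·(Σα)² = (2/2)·5.2² = 27.04.
Deadweight loss = W^SO − W^NE = 8.72.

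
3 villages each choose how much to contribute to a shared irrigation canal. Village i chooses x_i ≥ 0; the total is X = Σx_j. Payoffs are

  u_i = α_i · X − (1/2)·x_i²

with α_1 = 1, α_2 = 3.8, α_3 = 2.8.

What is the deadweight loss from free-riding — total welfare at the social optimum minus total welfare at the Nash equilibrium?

40.52

Village i's FOC: ∂u_i/∂x_i = α_i − x_i = 0, so x_i* = α_i.
NE contributions = (1, 3.8, 2.8); X = 7.6.
W^NE = (Σα)·X − ½Σα_i² = 7.6² − ½·23.28 = 46.12.
Planner sets x_i = Σα_j = 7.6 for every i, so X^SO = 3·7.6 = 22.8.
W^SO = (Σα)·X^SO − ½·3·(Σα)² = (3/2)·7.6² = 86.64.
Deadweight loss = W^SO − W^NE = 40.52.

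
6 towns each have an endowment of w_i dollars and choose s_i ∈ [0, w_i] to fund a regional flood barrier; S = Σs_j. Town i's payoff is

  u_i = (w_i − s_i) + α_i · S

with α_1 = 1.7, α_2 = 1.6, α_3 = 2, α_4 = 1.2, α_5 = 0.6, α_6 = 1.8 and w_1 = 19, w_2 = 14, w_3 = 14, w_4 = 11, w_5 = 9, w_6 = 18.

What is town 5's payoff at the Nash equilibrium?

54.6

∂u_i/∂s_i = α_i − 1, so town i contributes w_i if α_i > 1, else 0.
α_i > 1 for i ∈ {1, 2, 3, 4, 6}; NE contributions (19, 14, 14, 11, 0, 18), S = 76.
u_5 = (9 − 0) + 0.6·76 = 54.6.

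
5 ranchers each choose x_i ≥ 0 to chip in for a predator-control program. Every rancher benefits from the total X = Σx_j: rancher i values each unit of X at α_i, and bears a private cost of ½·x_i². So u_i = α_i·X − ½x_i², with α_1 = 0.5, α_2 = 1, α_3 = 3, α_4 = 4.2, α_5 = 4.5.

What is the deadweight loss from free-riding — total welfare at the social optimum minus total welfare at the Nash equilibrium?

285.43

Rancher i's FOC: ∂u_i/∂x_i = α_i − x_i = 0, so x_i* = α_i.
NE contributions = (0.5, 1, 3, 4.2, 4.5); X = 13.2.
W^NE = (Σα)·X − ½Σα_i² = 13.2² − ½·48.14 = 150.17.
Planner sets x_i = Σα_j = 13.2 for every i, so X^SO = 5·13.2 = 66.
W^SO = (Σα)·X^SO − ½·5·(Σα)² = (5/2)·13.2² = 435.6.
Deadweight loss = W^SO − W^NE = 285.43.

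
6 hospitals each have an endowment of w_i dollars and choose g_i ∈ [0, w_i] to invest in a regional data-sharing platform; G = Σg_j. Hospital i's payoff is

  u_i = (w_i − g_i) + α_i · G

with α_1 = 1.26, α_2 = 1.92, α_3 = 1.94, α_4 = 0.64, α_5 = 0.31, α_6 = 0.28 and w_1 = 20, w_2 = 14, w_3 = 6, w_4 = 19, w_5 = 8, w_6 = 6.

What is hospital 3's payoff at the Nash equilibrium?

∂u_i/∂g_i = α_i − 1, so hospital i contributes w_i if α_i > 1, else 0.
α_i > 1 for i ∈ {1, 2, 3}; NE contributions (20, 14, 6, 0, 0, 0), G = 40.
u_3 = (6 − 6) + 1.94·40 = 77.6.

77.6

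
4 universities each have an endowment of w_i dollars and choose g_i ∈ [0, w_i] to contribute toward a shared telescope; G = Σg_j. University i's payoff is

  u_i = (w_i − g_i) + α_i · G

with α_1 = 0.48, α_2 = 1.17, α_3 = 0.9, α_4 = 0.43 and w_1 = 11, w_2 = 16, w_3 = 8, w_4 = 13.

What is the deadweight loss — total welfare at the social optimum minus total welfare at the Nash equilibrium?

∂u_i/∂g_i = α_i − 1, so university i contributes w_i if α_i > 1, else 0.
α_i > 1 for i ∈ {2}; NE contributions (0, 16, 0, 0), G = 16.
W^NE = Σw_i − G^NE + (Σα_i)·G^NE = 48 + 1.98·16 = 79.68.
Planner: ∂(Σu_j)/∂g_i = Σα_j − 1 = 1.98 > 0, so everyone contributes w_i; G^SO = 48, W^SO = 48 + 1.98·48 = 143.04.
Deadweight loss = 63.36.

63.36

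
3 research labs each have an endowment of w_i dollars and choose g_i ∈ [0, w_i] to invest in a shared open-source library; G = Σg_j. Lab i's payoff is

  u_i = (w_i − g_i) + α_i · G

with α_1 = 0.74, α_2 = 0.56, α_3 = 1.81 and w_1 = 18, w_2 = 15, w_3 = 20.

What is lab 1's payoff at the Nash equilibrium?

32.8

∂u_i/∂g_i = α_i − 1, so lab i contributes w_i if α_i > 1, else 0.
α_i > 1 for i ∈ {3}; NE contributions (0, 0, 20), G = 20.
u_1 = (18 − 0) + 0.74·20 = 32.8.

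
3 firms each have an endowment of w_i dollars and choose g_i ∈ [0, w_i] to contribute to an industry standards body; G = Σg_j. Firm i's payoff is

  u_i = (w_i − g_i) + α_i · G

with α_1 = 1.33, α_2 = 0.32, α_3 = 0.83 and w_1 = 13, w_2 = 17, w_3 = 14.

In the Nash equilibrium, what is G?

∂u_i/∂g_i = α_i − 1, so firm i contributes w_i if α_i > 1, else 0.
α_i > 1 for i ∈ {1}; NE contributions (13, 0, 0), G = 13.

13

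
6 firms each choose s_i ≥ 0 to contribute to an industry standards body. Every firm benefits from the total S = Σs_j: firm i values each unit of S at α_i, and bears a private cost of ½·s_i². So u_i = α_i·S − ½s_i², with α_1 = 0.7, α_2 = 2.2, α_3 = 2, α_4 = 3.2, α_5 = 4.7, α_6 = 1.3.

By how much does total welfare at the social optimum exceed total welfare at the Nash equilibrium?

419.295

Firm i's FOC: ∂u_i/∂s_i = α_i − s_i = 0, so s_i* = α_i.
NE contributions = (0.7, 2.2, 2, 3.2, 4.7, 1.3); S = 14.1.
W^NE = (Σα)·S − ½Σα_i² = 14.1² − ½·43.35 = 177.135.
Planner sets s_i = Σα_j = 14.1 for every i, so S^SO = 6·14.1 = 84.6.
W^SO = (Σα)·S^SO − ½·6·(Σα)² = (6/2)·14.1² = 596.43.
Deadweight loss = W^SO − W^NE = 419.295.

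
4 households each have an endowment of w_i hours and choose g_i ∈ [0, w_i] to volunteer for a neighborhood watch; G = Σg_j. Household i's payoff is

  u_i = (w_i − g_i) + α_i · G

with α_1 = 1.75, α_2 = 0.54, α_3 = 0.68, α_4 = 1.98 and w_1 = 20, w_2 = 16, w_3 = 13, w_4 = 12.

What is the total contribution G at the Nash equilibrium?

∂u_i/∂g_i = α_i − 1, so household i contributes w_i if α_i > 1, else 0.
α_i > 1 for i ∈ {1, 4}; NE contributions (20, 0, 0, 12), G = 32.

32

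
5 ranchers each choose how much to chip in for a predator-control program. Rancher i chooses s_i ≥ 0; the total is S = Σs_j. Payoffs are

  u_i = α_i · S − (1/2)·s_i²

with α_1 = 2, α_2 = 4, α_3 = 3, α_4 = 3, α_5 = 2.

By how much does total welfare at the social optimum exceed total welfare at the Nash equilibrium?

315

Rancher i's FOC: ∂u_i/∂s_i = α_i − s_i = 0, so s_i* = α_i.
NE contributions = (2, 4, 3, 3, 2); S = 14.
W^NE = (Σα)·S − ½Σα_i² = 14² − ½·42 = 175.
Planner sets s_i = Σα_j = 14 for every i, so S^SO = 5·14 = 70.
W^SO = (Σα)·S^SO − ½·5·(Σα)² = (5/2)·14² = 490.
Deadweight loss = W^SO − W^NE = 315.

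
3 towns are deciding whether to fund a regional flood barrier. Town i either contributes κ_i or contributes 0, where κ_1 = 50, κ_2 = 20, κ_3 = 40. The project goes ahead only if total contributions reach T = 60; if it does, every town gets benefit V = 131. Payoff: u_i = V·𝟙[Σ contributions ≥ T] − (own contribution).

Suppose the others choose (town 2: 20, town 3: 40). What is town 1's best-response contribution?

Others' total = 60 ≥ 60; contributing adds cost 50 for no extra benefit.
Best response: 0.

0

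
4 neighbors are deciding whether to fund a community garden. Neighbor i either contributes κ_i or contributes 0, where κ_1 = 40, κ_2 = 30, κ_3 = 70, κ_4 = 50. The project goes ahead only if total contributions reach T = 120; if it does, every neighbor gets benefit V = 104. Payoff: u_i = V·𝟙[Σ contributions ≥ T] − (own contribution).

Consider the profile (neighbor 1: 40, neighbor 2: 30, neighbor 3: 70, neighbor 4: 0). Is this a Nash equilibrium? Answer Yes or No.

Yes

Total = 140 ≥ 120: provided.
Neighbor 1 (pledges 40, payoff 64): dropping to 0 → total 100, payoff 0. No gain.
Neighbor 2 (pledges 30, payoff 74): dropping to 0 → total 110, payoff 0. No gain.
Neighbor 3 (pledges 70, payoff 34): dropping to 0 → total 70, payoff 0. No gain.
Neighbor 4 (pledges 0, payoff 104): pledging 50 → total 190, payoff 54. No gain.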